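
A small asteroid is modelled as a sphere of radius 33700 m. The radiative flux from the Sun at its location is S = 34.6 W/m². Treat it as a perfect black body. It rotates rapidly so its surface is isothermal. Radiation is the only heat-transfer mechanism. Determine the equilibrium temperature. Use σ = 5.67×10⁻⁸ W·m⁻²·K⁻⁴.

T ≈ 111 K

At equilibrium, absorbed power = emitted power.
Absorbing cross-section = πr² = 3.568×10⁹ m²; emitting surface = 4πr² = 1.427×10¹⁰ m² (ratio 4).
S·A_cross = εσ·A_surf·T⁴  ⇒  T⁴ = S/(4σ).
T⁴ = 1.00·34.6/(4·5.67×10⁻⁸) = 1.526×10⁸ K⁴.
T = (1.526×10⁸)^(1/4).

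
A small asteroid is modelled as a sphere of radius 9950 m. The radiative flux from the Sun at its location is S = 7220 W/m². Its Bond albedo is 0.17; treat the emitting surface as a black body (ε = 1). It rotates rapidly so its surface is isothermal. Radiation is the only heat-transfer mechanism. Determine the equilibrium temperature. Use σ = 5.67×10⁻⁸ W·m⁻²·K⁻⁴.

At equilibrium, absorbed power = emitted power.
Absorbing cross-section = πr² = 3.110×10⁸ m²; emitting surface = 4πr² = 1.244×10⁹ m² (ratio 4).
(1−a)S·A_cross = εσ·A_surf·T⁴  ⇒  T⁴ = (1−a)S/(4σ).
T⁴ = 0.830·7220/(4·5.67×10⁻⁸) = 2.642×10¹⁰ K⁴.
T = (2.642×10¹⁰)^(1/4).

T ≈ 403 K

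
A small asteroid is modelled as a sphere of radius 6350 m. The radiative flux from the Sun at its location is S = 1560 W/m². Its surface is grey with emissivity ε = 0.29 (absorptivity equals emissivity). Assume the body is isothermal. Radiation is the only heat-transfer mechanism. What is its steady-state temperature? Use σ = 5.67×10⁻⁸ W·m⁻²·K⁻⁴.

T ≈ 288 K

At equilibrium, absorbed power = emitted power.
Absorbing cross-section = πr² = 1.267×10⁸ m²; emitting surface = 4πr² = 5.067×10⁸ m² (ratio 4).
εS·A_cross = εσ·A_surf·T⁴  ⇒  T⁴ = S/(4σ)   (ε cancels).
T⁴ = 1560/(4·5.67×10⁻⁸) = 6.878×10⁹ K⁴.
T = (6.878×10⁹)^(1/4).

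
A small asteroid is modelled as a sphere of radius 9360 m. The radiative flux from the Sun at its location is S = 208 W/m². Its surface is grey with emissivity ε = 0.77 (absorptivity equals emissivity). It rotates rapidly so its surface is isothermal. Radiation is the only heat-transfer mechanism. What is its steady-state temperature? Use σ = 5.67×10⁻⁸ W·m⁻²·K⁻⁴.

At equilibrium, absorbed power = emitted power.
Absorbing cross-section = πr² = 2.752×10⁸ m²; emitting surface = 4πr² = 1.101×10⁹ m² (ratio 4).
εS·A_cross = εσ·A_surf·T⁴  ⇒  T⁴ = S/(4σ)   (ε cancels).
T⁴ = 208/(4·5.67×10⁻⁸) = 9.171×10⁸ K⁴.
T = (9.171×10⁸)^(1/4).

T ≈ 174 K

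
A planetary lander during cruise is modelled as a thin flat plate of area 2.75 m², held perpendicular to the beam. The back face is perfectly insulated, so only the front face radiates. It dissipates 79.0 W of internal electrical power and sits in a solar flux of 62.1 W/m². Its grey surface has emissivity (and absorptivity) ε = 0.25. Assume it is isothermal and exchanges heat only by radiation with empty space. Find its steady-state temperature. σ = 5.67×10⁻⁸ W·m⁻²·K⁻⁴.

At steady state, absorbed solar power + internal power = radiated power.
Absorbed: α·S·A_cross = 0.25·62.1·2.750 = 42.69 W (cross-section A).
Total input = 42.69 + 79.0 = 121.7 W.
Radiated: εσ·A_surf·T⁴ with A_surf = A = 2.750 m².
T⁴ = 121.7/(0.25·5.67×10⁻⁸·2.750) = 3.122×10⁹ K⁴.

T ≈ 236 K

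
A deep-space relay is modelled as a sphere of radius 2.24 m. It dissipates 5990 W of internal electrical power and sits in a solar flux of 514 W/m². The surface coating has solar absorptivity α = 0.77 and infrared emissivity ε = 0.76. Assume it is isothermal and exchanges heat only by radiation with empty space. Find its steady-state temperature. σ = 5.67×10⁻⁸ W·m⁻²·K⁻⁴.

At steady state, absorbed solar power + internal power = radiated power.
Absorbed: α·S·A_cross = 0.77·514·15.76 = 6239 W (cross-section πr²).
Total input = 6239 + 5990 = 12230 W.
Radiated: εσ·A_surf·T⁴ with A_surf = 4πr² = 63.05 m².
T⁴ = 12230/(0.76·5.67×10⁻⁸·63.05) = 4.501×10⁹ K⁴.

T ≈ 259 K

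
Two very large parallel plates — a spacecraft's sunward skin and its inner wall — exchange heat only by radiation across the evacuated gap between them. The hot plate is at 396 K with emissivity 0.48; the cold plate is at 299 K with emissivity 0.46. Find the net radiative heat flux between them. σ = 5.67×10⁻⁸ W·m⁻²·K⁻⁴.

q ≈ 289 W/m²

For two infinite grey parallel plates, q = σ(T₁⁴ − T₂⁴)/(1/ε₁ + 1/ε₂ − 1).
T₁⁴ − T₂⁴ = 2.459×10¹⁰ − 7.993×10⁹ = 1.660×10¹⁰ K⁴.
1/ε₁ + 1/ε₂ − 1 = 2.083 + 2.174 − 1 = 3.257.
q = 5.67×10⁻⁸ × 1.660×10¹⁰ / 3.257.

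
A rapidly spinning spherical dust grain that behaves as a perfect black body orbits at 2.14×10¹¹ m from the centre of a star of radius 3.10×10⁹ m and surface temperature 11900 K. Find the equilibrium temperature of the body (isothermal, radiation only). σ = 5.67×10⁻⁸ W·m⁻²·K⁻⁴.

The star's surface emits σT_*⁴; at distance d the flux is S = σT_*⁴(R_*/d)².
S = 5.67×10⁻⁸·(11900)⁴·(3.10×10⁹/2.14×10¹¹)² = 2.386×10⁵ W/m².
For an isothermal sphere T⁴ = (1−a)S/(4σ) = 1.052×10¹² K⁴.

T ≈ 1010 K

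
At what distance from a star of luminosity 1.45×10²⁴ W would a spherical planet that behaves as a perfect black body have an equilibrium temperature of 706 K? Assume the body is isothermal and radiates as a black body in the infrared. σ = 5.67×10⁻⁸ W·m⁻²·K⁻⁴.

d ≈ 1.43×10⁹ m

For an isothermal black-emitting sphere, (1−a)S·πr² = σ·4πr²·T⁴ ⇒ S = 4σT⁴/(1−a).
S = 4·5.67×10⁻⁸·(706)⁴/1.00 = 56350 W/m².
Flux falls as S = L/(4πd²), so d = √(L/(4πS)) = √(1.45×10²⁴/(4π·56350)).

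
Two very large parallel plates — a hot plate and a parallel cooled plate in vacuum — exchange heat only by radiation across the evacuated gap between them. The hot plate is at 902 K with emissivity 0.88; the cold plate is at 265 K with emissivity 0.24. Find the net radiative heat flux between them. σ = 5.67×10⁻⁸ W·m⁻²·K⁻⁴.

q ≈ 8660 W/m²

For two infinite grey parallel plates, q = σ(T₁⁴ − T₂⁴)/(1/ε₁ + 1/ε₂ − 1).
T₁⁴ − T₂⁴ = 6.620×10¹¹ − 4.932×10⁹ = 6.570×10¹¹ K⁴.
1/ε₁ + 1/ε₂ − 1 = 1.136 + 4.167 − 1 = 4.303.
q = 5.67×10⁻⁸ × 6.570×10¹¹ / 4.303.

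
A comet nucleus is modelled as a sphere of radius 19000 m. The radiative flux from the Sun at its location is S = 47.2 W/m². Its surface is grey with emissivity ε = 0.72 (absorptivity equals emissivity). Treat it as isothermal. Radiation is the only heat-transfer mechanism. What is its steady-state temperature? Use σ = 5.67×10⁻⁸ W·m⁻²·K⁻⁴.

T ≈ 120 K

At equilibrium, absorbed power = emitted power.
Absorbing cross-section = πr² = 1.134×10⁹ m²; emitting surface = 4πr² = 4.536×10⁹ m² (ratio 4).
εS·A_cross = εσ·A_surf·T⁴  ⇒  T⁴ = S/(4σ)   (ε cancels).
T⁴ = 47.2/(4·5.67×10⁻⁸) = 2.081×10⁸ K⁴.
T = (2.081×10⁸)^(1/4).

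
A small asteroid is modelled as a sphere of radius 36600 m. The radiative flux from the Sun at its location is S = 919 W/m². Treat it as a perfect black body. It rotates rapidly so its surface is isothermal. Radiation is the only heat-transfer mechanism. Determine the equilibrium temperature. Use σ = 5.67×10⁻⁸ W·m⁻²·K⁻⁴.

T ≈ 252 K

At equilibrium, absorbed power = emitted power.
Absorbing cross-section = πr² = 4.208×10⁹ m²; emitting surface = 4πr² = 1.683×10¹⁰ m² (ratio 4).
S·A_cross = εσ·A_surf·T⁴  ⇒  T⁴ = S/(4σ).
T⁴ = 1.00·919/(4·5.67×10⁻⁸) = 4.052×10⁹ K⁴.
T = (4.052×10⁹)^(1/4).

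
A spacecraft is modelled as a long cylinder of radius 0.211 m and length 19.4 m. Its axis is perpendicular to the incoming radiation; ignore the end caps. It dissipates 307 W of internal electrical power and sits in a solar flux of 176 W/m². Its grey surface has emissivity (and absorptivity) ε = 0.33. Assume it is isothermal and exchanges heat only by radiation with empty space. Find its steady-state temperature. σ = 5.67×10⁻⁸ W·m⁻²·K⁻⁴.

At steady state, absorbed solar power + internal power = radiated power.
Absorbed: α·S·A_cross = 0.33·176·8.187 = 475.5 W (cross-section 2rL).
Total input = 475.5 + 307 = 782.5 W.
Radiated: εσ·A_surf·T⁴ with A_surf = 2πrL = 25.72 m².
T⁴ = 782.5/(0.33·5.67×10⁻⁸·25.72) = 1.626×10⁹ K⁴.

T ≈ 201 K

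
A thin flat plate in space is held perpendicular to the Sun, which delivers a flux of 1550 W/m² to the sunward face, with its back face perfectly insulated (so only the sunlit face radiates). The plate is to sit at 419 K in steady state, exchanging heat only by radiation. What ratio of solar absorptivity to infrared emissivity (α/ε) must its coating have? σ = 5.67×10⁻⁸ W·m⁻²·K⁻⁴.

α/ε ≈ 1.13

Balance: αS·A = εσ·1A·T⁴ ⇒ α/ε = σT⁴/S.
α/ε = 5.67×10⁻⁸·(419)⁴/1550 = 5.67×10⁻⁸·3.082×10¹⁰/1550.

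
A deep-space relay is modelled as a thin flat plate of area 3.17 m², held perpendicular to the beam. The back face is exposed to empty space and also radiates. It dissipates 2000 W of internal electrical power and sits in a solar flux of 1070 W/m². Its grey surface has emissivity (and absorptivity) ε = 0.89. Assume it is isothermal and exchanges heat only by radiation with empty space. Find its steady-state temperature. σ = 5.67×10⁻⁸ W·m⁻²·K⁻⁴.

T ≈ 354 K

At steady state, absorbed solar power + internal power = radiated power.
Absorbed: α·S·A_cross = 0.89·1070·3.170 = 3019 W (cross-section A).
Total input = 3019 + 2000 = 5019 W.
Radiated: εσ·A_surf·T⁴ with A_surf = 2A = 6.340 m².
T⁴ = 5019/(0.89·5.67×10⁻⁸·6.340) = 1.569×10¹⁰ K⁴.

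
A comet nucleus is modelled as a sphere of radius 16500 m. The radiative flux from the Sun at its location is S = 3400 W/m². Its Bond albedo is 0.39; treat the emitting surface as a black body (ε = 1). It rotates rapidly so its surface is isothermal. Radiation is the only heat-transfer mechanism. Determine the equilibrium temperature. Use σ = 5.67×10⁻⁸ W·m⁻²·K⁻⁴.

At equilibrium, absorbed power = emitted power.
Absorbing cross-section = πr² = 8.553×10⁸ m²; emitting surface = 4πr² = 3.421×10⁹ m² (ratio 4).
(1−a)S·A_cross = εσ·A_surf·T⁴  ⇒  T⁴ = (1−a)S/(4σ).
T⁴ = 0.610·3400/(4·5.67×10⁻⁸) = 9.145×10⁹ K⁴.
T = (9.145×10⁹)^(1/4).

T ≈ 309 K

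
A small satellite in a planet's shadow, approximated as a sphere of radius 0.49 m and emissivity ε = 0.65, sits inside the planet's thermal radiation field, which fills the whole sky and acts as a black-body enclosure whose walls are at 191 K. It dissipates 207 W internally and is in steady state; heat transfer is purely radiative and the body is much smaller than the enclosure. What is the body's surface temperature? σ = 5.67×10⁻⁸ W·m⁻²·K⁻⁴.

T ≈ 238 K

For a small grey body in a large enclosure, net radiated power = εσA(T⁴ − T_w⁴).
Steady state: P = εσA(T⁴ − T_w⁴) with A = 4πr² = 3.017 m².
T⁴ = P/(εσA) + T_w⁴ = 207/(0.65·5.67×10⁻⁸·3.017) + (191)⁴
    = 1.862×10⁹ + 1.331×10⁹ = 3.192×10⁹ K⁴.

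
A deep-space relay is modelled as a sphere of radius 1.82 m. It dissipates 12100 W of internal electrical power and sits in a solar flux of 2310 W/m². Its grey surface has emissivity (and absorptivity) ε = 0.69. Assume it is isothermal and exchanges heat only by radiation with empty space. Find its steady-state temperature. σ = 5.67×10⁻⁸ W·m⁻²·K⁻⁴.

At steady state, absorbed solar power + internal power = radiated power.
Absorbed: α·S·A_cross = 0.69·2310·10.41 = 16590 W (cross-section πr²).
Total input = 16590 + 12100 = 28690 W.
Radiated: εσ·A_surf·T⁴ with A_surf = 4πr² = 41.62 m².
T⁴ = 28690/(0.69·5.67×10⁻⁸·41.62) = 1.762×10¹⁰ K⁴.

T ≈ 364 K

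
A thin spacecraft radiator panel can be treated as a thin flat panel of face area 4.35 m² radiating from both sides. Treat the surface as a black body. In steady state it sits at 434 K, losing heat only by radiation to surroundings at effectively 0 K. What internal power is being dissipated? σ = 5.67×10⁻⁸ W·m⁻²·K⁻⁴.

P ≈ 17500 W

Steady state: P = εσA T⁴.
A = 2·4.35 = 8.700 m²; T⁴ = (434)⁴ = 3.548×10¹⁰ K⁴.
P = 1.0 × 5.67×10⁻⁸ × 8.700 × 3.548×10¹⁰.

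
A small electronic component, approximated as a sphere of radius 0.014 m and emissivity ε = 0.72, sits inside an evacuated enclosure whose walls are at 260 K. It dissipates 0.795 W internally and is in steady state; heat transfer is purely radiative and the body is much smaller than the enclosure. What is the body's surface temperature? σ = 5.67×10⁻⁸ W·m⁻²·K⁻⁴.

T ≈ 334 K

For a small grey body in a large enclosure, net radiated power = εσA(T⁴ − T_w⁴).
Steady state: P = εσA(T⁴ − T_w⁴) with A = 4πr² = 0.002463 m².
T⁴ = P/(εσA) + T_w⁴ = 0.795/(0.72·5.67×10⁻⁸·0.002463) + (260)⁴
    = 7.907×10⁹ + 4.570×10⁹ = 1.248×10¹⁰ K⁴.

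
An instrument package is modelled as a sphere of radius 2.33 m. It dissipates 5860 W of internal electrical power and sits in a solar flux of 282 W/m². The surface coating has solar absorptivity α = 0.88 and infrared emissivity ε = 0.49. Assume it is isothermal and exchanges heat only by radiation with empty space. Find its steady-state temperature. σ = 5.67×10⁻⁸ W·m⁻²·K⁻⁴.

T ≈ 270 K

At steady state, absorbed solar power + internal power = radiated power.
Absorbed: α·S·A_cross = 0.88·282·17.06 = 4232 W (cross-section πr²).
Total input = 4232 + 5860 = 10090 W.
Radiated: εσ·A_surf·T⁴ with A_surf = 4πr² = 68.22 m².
T⁴ = 10090/(0.49·5.67×10⁻⁸·68.22) = 5.325×10⁹ K⁴.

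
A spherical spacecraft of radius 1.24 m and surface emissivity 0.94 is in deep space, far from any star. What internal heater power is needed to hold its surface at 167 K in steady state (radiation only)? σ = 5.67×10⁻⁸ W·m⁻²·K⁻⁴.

P = εσ·4πr²·T⁴.
4πr² = 19.32 m²; T⁴ = 7.778×10⁸ K⁴.
P = 0.94·5.67×10⁻⁸·19.32·7.778×10⁸.

P ≈ 801 W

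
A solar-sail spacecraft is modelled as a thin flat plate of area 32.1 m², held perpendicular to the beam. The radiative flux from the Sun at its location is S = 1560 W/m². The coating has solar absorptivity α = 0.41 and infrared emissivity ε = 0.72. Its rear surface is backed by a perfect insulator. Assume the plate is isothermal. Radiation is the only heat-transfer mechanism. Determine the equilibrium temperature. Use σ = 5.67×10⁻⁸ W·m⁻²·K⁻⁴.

At equilibrium, absorbed power = emitted power.
Absorbing cross-section = A = 32.10 m²; emitting surface = A = 32.10 m² (ratio 1).
αS·A_cross = εσ·A_surf·T⁴  ⇒  T⁴ = αS/(ε·1σ).
T⁴ = 0.410·1560/(0.72·1·5.67×10⁻⁸) = 1.567×10¹⁰ K⁴.
T = (1.567×10¹⁰)^(1/4).

T ≈ 354 K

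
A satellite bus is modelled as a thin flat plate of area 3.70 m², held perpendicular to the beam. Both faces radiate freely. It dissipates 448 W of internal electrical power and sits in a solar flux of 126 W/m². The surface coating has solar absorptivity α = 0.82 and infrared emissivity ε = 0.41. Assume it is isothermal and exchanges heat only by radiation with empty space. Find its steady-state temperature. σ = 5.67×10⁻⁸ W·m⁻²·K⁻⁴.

At steady state, absorbed solar power + internal power = radiated power.
Absorbed: α·S·A_cross = 0.82·126·3.700 = 382.3 W (cross-section A).
Total input = 382.3 + 448 = 830.3 W.
Radiated: εσ·A_surf·T⁴ with A_surf = 2A = 7.400 m².
T⁴ = 830.3/(0.41·5.67×10⁻⁸·7.400) = 4.826×10⁹ K⁴.

T ≈ 264 K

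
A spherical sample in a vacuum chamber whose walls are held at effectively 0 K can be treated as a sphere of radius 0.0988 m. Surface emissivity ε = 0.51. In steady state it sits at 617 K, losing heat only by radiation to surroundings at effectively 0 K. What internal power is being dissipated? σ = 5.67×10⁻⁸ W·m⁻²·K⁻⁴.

P ≈ 514 W

Steady state: P = εσA T⁴.
A = 4πr² = 0.1227 m²; T⁴ = (617)⁴ = 1.449×10¹¹ K⁴.
P = 0.51 × 5.67×10⁻⁸ × 0.1227 × 1.449×10¹¹.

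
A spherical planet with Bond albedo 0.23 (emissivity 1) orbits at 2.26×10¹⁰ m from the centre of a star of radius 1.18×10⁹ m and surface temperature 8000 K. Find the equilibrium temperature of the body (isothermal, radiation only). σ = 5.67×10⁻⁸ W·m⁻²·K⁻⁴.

T ≈ 1210 K

The star's surface emits σT_*⁴; at distance d the flux is S = σT_*⁴(R_*/d)².
S = 5.67×10⁻⁸·(8000)⁴·(1.18×10⁹/2.26×10¹⁰)² = 6.331×10⁵ W/m².
For an isothermal sphere T⁴ = (1−a)S/(4σ) = 2.150×10¹² K⁴.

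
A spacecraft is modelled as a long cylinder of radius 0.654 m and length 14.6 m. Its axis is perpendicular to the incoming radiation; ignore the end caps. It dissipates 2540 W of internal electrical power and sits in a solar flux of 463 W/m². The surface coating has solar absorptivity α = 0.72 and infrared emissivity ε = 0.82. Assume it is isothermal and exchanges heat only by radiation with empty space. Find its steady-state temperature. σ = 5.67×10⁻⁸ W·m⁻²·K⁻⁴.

T ≈ 238 K

At steady state, absorbed solar power + internal power = radiated power.
Absorbed: α·S·A_cross = 0.72·463·19.10 = 6366 W (cross-section 2rL).
Total input = 6366 + 2540 = 8906 W.
Radiated: εσ·A_surf·T⁴ with A_surf = 2πrL = 59.99 m².
T⁴ = 8906/(0.82·5.67×10⁻⁸·59.99) = 3.193×10⁹ K⁴.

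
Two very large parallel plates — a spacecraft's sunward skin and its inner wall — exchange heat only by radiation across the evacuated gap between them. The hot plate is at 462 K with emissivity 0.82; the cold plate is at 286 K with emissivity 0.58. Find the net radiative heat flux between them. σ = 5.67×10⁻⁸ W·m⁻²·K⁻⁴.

For two infinite grey parallel plates, q = σ(T₁⁴ − T₂⁴)/(1/ε₁ + 1/ε₂ − 1).
T₁⁴ − T₂⁴ = 4.556×10¹⁰ − 6.691×10⁹ = 3.887×10¹⁰ K⁴.
1/ε₁ + 1/ε₂ − 1 = 1.220 + 1.724 − 1 = 1.944.
q = 5.67×10⁻⁸ × 3.887×10¹⁰ / 1.944.

q ≈ 1130 W/m²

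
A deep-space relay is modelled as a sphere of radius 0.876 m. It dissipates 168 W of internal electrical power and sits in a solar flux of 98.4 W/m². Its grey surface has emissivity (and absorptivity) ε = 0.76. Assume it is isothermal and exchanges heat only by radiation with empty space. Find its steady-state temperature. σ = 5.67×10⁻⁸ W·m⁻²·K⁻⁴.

At steady state, absorbed solar power + internal power = radiated power.
Absorbed: α·S·A_cross = 0.76·98.4·2.411 = 180.3 W (cross-section πr²).
Total input = 180.3 + 168 = 348.3 W.
Radiated: εσ·A_surf·T⁴ with A_surf = 4πr² = 9.643 m².
T⁴ = 348.3/(0.76·5.67×10⁻⁸·9.643) = 8.382×10⁸ K⁴.

T ≈ 170 K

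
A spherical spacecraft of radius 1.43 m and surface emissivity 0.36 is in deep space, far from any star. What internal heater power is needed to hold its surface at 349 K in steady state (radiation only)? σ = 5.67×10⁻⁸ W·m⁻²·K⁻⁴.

P ≈ 7780 W

P = εσ·4πr²·T⁴.
4πr² = 25.70 m²; T⁴ = 1.484×10¹⁰ K⁴.
P = 0.36·5.67×10⁻⁸·25.70·1.484×10¹⁰.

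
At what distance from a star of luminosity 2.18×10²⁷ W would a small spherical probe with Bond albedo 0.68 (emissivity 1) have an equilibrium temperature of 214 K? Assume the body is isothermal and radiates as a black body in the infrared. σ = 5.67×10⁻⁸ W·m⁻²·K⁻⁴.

d ≈ 3.42×10¹¹ m

For an isothermal black-emitting sphere, (1−a)S·πr² = σ·4πr²·T⁴ ⇒ S = 4σT⁴/(1−a).
S = 4·5.67×10⁻⁸·(214)⁴/0.320 = 1486 W/m².
Flux falls as S = L/(4πd²), so d = √(L/(4πS)) = √(2.18×10²⁷/(4π·1486)).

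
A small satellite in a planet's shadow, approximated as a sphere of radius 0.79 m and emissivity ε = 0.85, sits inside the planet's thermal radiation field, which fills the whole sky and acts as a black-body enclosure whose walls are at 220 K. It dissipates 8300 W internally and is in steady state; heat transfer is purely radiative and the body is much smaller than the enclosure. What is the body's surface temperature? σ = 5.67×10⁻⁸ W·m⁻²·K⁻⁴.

T ≈ 395 K

For a small grey body in a large enclosure, net radiated power = εσA(T⁴ − T_w⁴).
Steady state: P = εσA(T⁴ − T_w⁴) with A = 4πr² = 7.843 m².
T⁴ = P/(εσA) + T_w⁴ = 8300/(0.85·5.67×10⁻⁸·7.843) + (220)⁴
    = 2.196×10¹⁰ + 2.343×10⁹ = 2.430×10¹⁰ K⁴.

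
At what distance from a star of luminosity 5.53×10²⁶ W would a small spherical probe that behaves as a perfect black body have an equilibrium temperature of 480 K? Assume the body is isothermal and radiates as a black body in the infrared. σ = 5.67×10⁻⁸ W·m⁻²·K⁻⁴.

For an isothermal black-emitting sphere, (1−a)S·πr² = σ·4πr²·T⁴ ⇒ S = 4σT⁴/(1−a).
S = 4·5.67×10⁻⁸·(480)⁴/1.00 = 12040 W/m².
Flux falls as S = L/(4πd²), so d = √(L/(4πS)) = √(5.53×10²⁶/(4π·12040)).

d ≈ 6.05×10¹⁰ m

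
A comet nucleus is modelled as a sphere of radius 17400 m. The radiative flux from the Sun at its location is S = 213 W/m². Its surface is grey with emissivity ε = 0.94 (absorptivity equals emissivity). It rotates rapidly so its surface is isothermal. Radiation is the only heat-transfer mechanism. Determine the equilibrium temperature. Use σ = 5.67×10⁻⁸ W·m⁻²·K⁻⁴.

At equilibrium, absorbed power = emitted power.
Absorbing cross-section = πr² = 9.511×10⁸ m²; emitting surface = 4πr² = 3.805×10⁹ m² (ratio 4).
εS·A_cross = εσ·A_surf·T⁴  ⇒  T⁴ = S/(4σ)   (ε cancels).
T⁴ = 213/(4·5.67×10⁻⁸) = 9.392×10⁸ K⁴.
T = (9.392×10⁸)^(1/4).

T ≈ 175 K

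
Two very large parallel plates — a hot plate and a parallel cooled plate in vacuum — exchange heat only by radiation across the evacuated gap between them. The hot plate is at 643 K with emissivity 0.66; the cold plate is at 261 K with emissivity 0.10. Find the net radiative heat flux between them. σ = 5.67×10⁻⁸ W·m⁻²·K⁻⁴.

q ≈ 897 W/m²

For two infinite grey parallel plates, q = σ(T₁⁴ − T₂⁴)/(1/ε₁ + 1/ε₂ − 1).
T₁⁴ − T₂⁴ = 1.709×10¹¹ − 4.640×10⁹ = 1.663×10¹¹ K⁴.
1/ε₁ + 1/ε₂ − 1 = 1.515 + 10.00 − 1 = 10.52.
q = 5.67×10⁻⁸ × 1.663×10¹¹ / 10.52.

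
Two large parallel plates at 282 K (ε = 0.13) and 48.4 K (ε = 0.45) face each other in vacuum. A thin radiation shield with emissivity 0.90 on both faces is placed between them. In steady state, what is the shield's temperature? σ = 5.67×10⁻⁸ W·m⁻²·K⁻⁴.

T_s ≈ 195 K

In steady state the net flux on the hot side equals that on the cold side.
σ(T₁⁴−T_s⁴)/D₁ = σ(T_s⁴−T₂⁴)/D₂, with D₁ = 1/ε₁+1/ε_s−1 = 7.803, D₂ = 1/ε_s+1/ε₂−1 = 2.333.
Solve for T_s⁴: T_s⁴ = (D₂·T₁⁴ + D₁·T₂⁴)/(D₁+D₂) = 1.460×10⁹ K⁴.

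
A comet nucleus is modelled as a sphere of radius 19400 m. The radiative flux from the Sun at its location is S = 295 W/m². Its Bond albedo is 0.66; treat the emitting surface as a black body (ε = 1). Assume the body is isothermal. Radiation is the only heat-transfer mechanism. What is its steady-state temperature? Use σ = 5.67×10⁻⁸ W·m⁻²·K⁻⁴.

At equilibrium, absorbed power = emitted power.
Absorbing cross-section = πr² = 1.182×10⁹ m²; emitting surface = 4πr² = 4.729×10⁹ m² (ratio 4).
(1−a)S·A_cross = εσ·A_surf·T⁴  ⇒  T⁴ = (1−a)S/(4σ).
T⁴ = 0.340·295/(4·5.67×10⁻⁸) = 4.422×10⁸ K⁴.
T = (4.422×10⁸)^(1/4).

T ≈ 145 K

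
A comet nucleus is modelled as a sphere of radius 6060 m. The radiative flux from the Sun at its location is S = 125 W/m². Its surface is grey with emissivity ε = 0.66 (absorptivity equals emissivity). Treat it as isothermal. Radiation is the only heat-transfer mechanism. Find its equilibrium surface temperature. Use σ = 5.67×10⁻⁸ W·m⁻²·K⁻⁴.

At equilibrium, absorbed power = emitted power.
Absorbing cross-section = πr² = 1.154×10⁸ m²; emitting surface = 4πr² = 4.615×10⁸ m² (ratio 4).
εS·A_cross = εσ·A_surf·T⁴  ⇒  T⁴ = S/(4σ)   (ε cancels).
T⁴ = 125/(4·5.67×10⁻⁸) = 5.511×10⁸ K⁴.
T = (5.511×10⁸)^(1/4).

T ≈ 153 K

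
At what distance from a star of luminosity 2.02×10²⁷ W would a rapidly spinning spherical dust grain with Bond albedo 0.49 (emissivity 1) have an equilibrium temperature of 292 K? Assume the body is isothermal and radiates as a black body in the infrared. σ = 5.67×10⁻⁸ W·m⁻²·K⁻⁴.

For an isothermal black-emitting sphere, (1−a)S·πr² = σ·4πr²·T⁴ ⇒ S = 4σT⁴/(1−a).
S = 4·5.67×10⁻⁸·(292)⁴/0.510 = 3233 W/m².
Flux falls as S = L/(4πd²), so d = √(L/(4πS)) = √(2.02×10²⁷/(4π·3233)).

d ≈ 2.23×10¹¹ m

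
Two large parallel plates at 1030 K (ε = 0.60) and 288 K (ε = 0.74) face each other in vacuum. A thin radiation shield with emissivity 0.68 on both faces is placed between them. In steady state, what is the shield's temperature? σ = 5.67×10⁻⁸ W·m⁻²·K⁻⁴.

T_s ≈ 850 K

In steady state the net flux on the hot side equals that on the cold side.
σ(T₁⁴−T_s⁴)/D₁ = σ(T_s⁴−T₂⁴)/D₂, with D₁ = 1/ε₁+1/ε_s−1 = 2.137, D₂ = 1/ε_s+1/ε₂−1 = 1.822.
Solve for T_s⁴: T_s⁴ = (D₂·T₁⁴ + D₁·T₂⁴)/(D₁+D₂) = 5.216×10¹¹ K⁴.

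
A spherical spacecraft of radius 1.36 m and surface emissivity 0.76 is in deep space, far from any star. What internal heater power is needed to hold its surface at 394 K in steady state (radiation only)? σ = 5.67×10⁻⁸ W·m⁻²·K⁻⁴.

P = εσ·4πr²·T⁴.
4πr² = 23.24 m²; T⁴ = 2.410×10¹⁰ K⁴.
P = 0.76·5.67×10⁻⁸·23.24·2.410×10¹⁰.

P ≈ 24100 W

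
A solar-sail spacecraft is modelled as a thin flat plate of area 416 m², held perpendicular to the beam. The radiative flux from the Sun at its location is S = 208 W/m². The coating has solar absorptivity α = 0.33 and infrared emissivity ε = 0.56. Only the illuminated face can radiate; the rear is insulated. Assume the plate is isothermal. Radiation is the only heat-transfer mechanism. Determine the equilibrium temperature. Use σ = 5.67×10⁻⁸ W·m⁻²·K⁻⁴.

T ≈ 216 K

At equilibrium, absorbed power = emitted power.
Absorbing cross-section = A = 416.0 m²; emitting surface = A = 416.0 m² (ratio 1).
αS·A_cross = εσ·A_surf·T⁴  ⇒  T⁴ = αS/(ε·1σ).
T⁴ = 0.330·208/(0.56·1·5.67×10⁻⁸) = 2.162×10⁹ K⁴.
T = (2.162×10⁹)^(1/4).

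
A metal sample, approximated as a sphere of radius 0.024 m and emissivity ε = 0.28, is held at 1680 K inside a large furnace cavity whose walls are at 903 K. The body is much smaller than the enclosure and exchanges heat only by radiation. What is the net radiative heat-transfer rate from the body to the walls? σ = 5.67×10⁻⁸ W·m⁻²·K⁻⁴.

For a small grey body in a large enclosure: P_net = εσA(T_body⁴ − T_wall⁴).
A = 4πr² = 0.007238 m²; T_body⁴ − T_wall⁴ = 7.966×10¹² − 6.649×10¹¹ = 7.301×10¹² K⁴.
|P_net| = 0.28·5.67×10⁻⁸·0.007238·7.301×10¹².

P_net ≈ 839 W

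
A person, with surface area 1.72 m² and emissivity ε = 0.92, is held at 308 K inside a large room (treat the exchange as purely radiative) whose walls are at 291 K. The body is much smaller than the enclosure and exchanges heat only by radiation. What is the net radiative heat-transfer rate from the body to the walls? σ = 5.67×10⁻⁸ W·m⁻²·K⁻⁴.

P_net ≈ 164 W

For a small grey body in a large enclosure: P_net = εσA(T_body⁴ − T_wall⁴).
A = 1.72 m²; T_body⁴ − T_wall⁴ = 8.999×10⁹ − 7.171×10⁹ = 1.828×10⁹ K⁴.
|P_net| = 0.92·5.67×10⁻⁸·1.720·1.828×10⁹.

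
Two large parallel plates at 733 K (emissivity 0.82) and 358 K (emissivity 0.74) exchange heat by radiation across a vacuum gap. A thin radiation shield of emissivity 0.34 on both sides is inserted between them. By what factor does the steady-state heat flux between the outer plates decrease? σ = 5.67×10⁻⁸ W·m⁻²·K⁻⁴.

factor ≈ 4.11

Without shield: q₀ = σΔ(T⁴)/(1/ε₁+1/ε₂−1) with denominator 1.571.
With shield the two gaps are in series; the resistances add: (1/ε₁+1/ε_s−1)+(1/ε_s+1/ε₂−1) = 3.161+3.293 = 6.453.
Heat-flux ratio q₀/q = 6.453/1.571.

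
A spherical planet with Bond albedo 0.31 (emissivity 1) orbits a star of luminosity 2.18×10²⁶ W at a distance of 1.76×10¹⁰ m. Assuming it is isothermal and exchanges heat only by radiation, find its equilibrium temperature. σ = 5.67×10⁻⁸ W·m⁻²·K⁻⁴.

First find the stellar flux at distance d: S = L/(4πd²) = 2.18×10²⁶/(4π·(1.76×10¹⁰)²) = 56000 W/m².
For an isothermal sphere, absorbed (1−a)S·πr² = emitted σ·4πr²·T⁴, so T⁴ = (1−a)S/(4σ).
T⁴ = 0.690·56000/(4·5.67×10⁻⁸) = 1.704×10¹¹ K⁴.

T ≈ 642 K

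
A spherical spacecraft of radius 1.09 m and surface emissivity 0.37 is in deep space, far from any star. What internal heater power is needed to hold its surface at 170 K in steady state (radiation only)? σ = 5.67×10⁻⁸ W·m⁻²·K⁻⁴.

P = εσ·4πr²·T⁴.
4πr² = 14.93 m²; T⁴ = 8.352×10⁸ K⁴.
P = 0.37·5.67×10⁻⁸·14.93·8.352×10⁸.

P ≈ 262 W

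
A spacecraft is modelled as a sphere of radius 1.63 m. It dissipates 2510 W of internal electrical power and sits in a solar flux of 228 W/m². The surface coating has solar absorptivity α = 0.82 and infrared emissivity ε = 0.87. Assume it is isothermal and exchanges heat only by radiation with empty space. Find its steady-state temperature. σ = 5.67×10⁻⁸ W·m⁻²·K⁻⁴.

At steady state, absorbed solar power + internal power = radiated power.
Absorbed: α·S·A_cross = 0.82·228·8.347 = 1561 W (cross-section πr²).
Total input = 1561 + 2510 = 4071 W.
Radiated: εσ·A_surf·T⁴ with A_surf = 4πr² = 33.39 m².
T⁴ = 4071/(0.87·5.67×10⁻⁸·33.39) = 2.472×10⁹ K⁴.

T ≈ 223 K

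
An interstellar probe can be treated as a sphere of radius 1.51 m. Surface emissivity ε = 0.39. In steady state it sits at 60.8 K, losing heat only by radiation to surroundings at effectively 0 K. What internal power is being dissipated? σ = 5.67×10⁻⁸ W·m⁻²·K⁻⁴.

Steady state: P = εσA T⁴.
A = 4πr² = 28.65 m²; T⁴ = (60.8)⁴ = 1.367×10⁷ K⁴.
P = 0.39 × 5.67×10⁻⁸ × 28.65 × 1.367×10⁷.

P ≈ 8.66 W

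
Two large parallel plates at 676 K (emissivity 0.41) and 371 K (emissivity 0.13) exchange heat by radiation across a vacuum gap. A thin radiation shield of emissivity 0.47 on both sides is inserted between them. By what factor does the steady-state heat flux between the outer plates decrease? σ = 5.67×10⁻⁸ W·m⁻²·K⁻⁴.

factor ≈ 1.36

Without shield: q₀ = σΔ(T⁴)/(1/ε₁+1/ε₂−1) with denominator 9.131.
With shield the two gaps are in series; the resistances add: (1/ε₁+1/ε_s−1)+(1/ε_s+1/ε₂−1) = 3.567+8.820 = 12.39.
Heat-flux ratio q₀/q = 12.39/9.131.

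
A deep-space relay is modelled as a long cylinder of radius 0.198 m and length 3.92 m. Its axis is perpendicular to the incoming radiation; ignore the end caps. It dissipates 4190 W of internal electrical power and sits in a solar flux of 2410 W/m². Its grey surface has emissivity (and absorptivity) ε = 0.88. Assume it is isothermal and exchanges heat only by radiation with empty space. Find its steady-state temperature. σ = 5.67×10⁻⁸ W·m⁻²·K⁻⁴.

At steady state, absorbed solar power + internal power = radiated power.
Absorbed: α·S·A_cross = 0.88·2410·1.552 = 3292 W (cross-section 2rL).
Total input = 3292 + 4190 = 7482 W.
Radiated: εσ·A_surf·T⁴ with A_surf = 2πrL = 4.877 m².
T⁴ = 7482/(0.88·5.67×10⁻⁸·4.877) = 3.075×10¹⁰ K⁴.

T ≈ 419 K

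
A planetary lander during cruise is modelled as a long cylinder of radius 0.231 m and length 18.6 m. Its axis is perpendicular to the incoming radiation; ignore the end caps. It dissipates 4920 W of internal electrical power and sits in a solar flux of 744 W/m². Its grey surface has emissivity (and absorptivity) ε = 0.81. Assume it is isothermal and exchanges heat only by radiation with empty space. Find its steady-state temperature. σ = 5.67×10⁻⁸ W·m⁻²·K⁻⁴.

T ≈ 300 K

At steady state, absorbed solar power + internal power = radiated power.
Absorbed: α·S·A_cross = 0.81·744·8.593 = 5179 W (cross-section 2rL).
Total input = 5179 + 4920 = 10100 W.
Radiated: εσ·A_surf·T⁴ with A_surf = 2πrL = 27.00 m².
T⁴ = 10100/(0.81·5.67×10⁻⁸·27.00) = 8.145×10⁹ K⁴.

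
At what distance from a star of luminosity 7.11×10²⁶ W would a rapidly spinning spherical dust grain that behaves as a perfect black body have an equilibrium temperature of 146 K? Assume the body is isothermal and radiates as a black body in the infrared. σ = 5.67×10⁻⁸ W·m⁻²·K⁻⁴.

For an isothermal black-emitting sphere, (1−a)S·πr² = σ·4πr²·T⁴ ⇒ S = 4σT⁴/(1−a).
S = 4·5.67×10⁻⁸·(146)⁴/1.00 = 103.1 W/m².
Flux falls as S = L/(4πd²), so d = √(L/(4πS)) = √(7.11×10²⁶/(4π·103.1)).

d ≈ 7.41×10¹¹ m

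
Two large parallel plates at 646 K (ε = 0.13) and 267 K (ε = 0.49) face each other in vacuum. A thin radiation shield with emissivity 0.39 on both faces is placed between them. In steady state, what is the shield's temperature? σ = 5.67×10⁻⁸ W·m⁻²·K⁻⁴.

In steady state the net flux on the hot side equals that on the cold side.
σ(T₁⁴−T_s⁴)/D₁ = σ(T_s⁴−T₂⁴)/D₂, with D₁ = 1/ε₁+1/ε_s−1 = 9.256, D₂ = 1/ε_s+1/ε₂−1 = 3.605.
Solve for T_s⁴: T_s⁴ = (D₂·T₁⁴ + D₁·T₂⁴)/(D₁+D₂) = 5.247×10¹⁰ K⁴.

T_s ≈ 479 K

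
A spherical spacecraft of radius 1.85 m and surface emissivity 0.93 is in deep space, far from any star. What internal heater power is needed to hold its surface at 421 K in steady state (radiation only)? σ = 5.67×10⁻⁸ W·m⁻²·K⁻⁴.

P = εσ·4πr²·T⁴.
4πr² = 43.01 m²; T⁴ = 3.141×10¹⁰ K⁴.
P = 0.93·5.67×10⁻⁸·43.01·3.141×10¹⁰.

P ≈ 71200 W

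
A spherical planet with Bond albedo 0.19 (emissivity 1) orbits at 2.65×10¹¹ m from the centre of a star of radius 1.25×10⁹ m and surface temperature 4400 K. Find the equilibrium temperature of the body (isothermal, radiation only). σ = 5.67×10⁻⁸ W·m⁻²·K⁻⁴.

The star's surface emits σT_*⁴; at distance d the flux is S = σT_*⁴(R_*/d)².
S = 5.67×10⁻⁸·(4400)⁴·(1.25×10⁹/2.65×10¹¹)² = 472.8 W/m².
For an isothermal sphere T⁴ = (1−a)S/(4σ) = 1.689×10⁹ K⁴.

T ≈ 203 K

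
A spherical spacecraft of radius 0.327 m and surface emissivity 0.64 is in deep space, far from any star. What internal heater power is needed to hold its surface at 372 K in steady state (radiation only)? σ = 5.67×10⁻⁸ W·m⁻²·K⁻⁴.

P = εσ·4πr²·T⁴.
4πr² = 1.344 m²; T⁴ = 1.915×10¹⁰ K⁴.
P = 0.64·5.67×10⁻⁸·1.344·1.915×10¹⁰.

P ≈ 934 W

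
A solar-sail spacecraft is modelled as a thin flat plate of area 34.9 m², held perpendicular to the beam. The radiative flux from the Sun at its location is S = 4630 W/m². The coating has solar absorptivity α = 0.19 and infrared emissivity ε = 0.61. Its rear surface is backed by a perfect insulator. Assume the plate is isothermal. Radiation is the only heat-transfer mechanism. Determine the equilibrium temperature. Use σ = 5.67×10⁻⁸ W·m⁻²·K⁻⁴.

T ≈ 399 K

At equilibrium, absorbed power = emitted power.
Absorbing cross-section = A = 34.90 m²; emitting surface = A = 34.90 m² (ratio 1).
αS·A_cross = εσ·A_surf·T⁴  ⇒  T⁴ = αS/(ε·1σ).
T⁴ = 0.190·4630/(0.61·1·5.67×10⁻⁸) = 2.543×10¹⁰ K⁴.
T = (2.543×10¹⁰)^(1/4).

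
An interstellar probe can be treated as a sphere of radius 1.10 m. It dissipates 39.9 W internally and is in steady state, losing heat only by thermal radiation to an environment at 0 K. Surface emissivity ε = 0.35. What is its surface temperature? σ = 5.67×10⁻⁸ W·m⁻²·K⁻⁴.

T ≈ 107 K

Steady state: internal power = radiated power, P = εσA T⁴.
Radiating area A = 4πr² = 15.21 m².
T⁴ = P/(εσA) = 39.9/(0.35·5.67×10⁻⁸·15.21) = 1.322×10⁸ K⁴.
T = (1.322×10⁸)^(1/4).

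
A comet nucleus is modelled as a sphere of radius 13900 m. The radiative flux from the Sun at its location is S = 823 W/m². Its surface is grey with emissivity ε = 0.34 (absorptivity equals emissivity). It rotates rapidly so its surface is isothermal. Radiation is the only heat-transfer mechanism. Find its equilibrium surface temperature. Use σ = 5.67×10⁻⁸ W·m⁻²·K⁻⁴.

At equilibrium, absorbed power = emitted power.
Absorbing cross-section = πr² = 6.070×10⁸ m²; emitting surface = 4πr² = 2.428×10⁹ m² (ratio 4).
εS·A_cross = εσ·A_surf·T⁴  ⇒  T⁴ = S/(4σ)   (ε cancels).
T⁴ = 823/(4·5.67×10⁻⁸) = 3.629×10⁹ K⁴.
T = (3.629×10⁹)^(1/4).

T ≈ 245 K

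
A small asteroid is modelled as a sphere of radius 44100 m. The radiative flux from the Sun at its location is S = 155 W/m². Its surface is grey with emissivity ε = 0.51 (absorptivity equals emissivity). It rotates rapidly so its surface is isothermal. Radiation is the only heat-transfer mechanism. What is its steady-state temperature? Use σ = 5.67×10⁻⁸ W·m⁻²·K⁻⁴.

T ≈ 162 K

At equilibrium, absorbed power = emitted power.
Absorbing cross-section = πr² = 6.110×10⁹ m²; emitting surface = 4πr² = 2.444×10¹⁰ m² (ratio 4).
εS·A_cross = εσ·A_surf·T⁴  ⇒  T⁴ = S/(4σ)   (ε cancels).
T⁴ = 155/(4·5.67×10⁻⁸) = 6.834×10⁸ K⁴.
T = (6.834×10⁸)^(1/4).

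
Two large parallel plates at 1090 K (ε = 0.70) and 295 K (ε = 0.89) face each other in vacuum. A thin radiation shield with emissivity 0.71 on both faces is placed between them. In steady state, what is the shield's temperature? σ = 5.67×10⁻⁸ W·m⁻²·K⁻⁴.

In steady state the net flux on the hot side equals that on the cold side.
σ(T₁⁴−T_s⁴)/D₁ = σ(T_s⁴−T₂⁴)/D₂, with D₁ = 1/ε₁+1/ε_s−1 = 1.837, D₂ = 1/ε_s+1/ε₂−1 = 1.532.
Solve for T_s⁴: T_s⁴ = (D₂·T₁⁴ + D₁·T₂⁴)/(D₁+D₂) = 6.460×10¹¹ K⁴.

T_s ≈ 897 K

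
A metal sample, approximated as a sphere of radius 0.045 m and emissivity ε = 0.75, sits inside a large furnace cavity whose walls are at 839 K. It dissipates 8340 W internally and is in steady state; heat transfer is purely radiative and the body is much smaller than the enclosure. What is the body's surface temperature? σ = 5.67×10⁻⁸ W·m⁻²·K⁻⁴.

T ≈ 1690 K

For a small grey body in a large enclosure, net radiated power = εσA(T⁴ − T_w⁴).
Steady state: P = εσA(T⁴ − T_w⁴) with A = 4πr² = 0.02545 m².
T⁴ = P/(εσA) + T_w⁴ = 8340/(0.75·5.67×10⁻⁸·0.02545) + (839)⁴
    = 7.707×10¹² + 4.955×10¹¹ = 8.203×10¹² K⁴.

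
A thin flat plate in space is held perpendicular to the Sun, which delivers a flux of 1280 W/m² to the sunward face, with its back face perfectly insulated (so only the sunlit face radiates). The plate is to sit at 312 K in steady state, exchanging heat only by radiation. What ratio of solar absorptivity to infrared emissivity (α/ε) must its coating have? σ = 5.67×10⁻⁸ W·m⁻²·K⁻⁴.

α/ε ≈ 0.420

Balance: αS·A = εσ·1A·T⁴ ⇒ α/ε = σT⁴/S.
α/ε = 5.67×10⁻⁸·(312)⁴/1280 = 5.67×10⁻⁸·9.476×10⁹/1280.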